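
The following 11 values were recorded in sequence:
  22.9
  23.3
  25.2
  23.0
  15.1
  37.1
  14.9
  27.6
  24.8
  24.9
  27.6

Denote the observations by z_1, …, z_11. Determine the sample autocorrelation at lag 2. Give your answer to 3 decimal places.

0.281

Mean z̄ = (22.9 + 23.3 + 25.2 + 23.0 + 15.1 + 37.1 + 14.9 + 27.6 + 24.8 + 24.9 + 27.6)/11 = 24.2182
Numerator Σ_{t=1}^{9}(z_t−z̄)(z_{t+2}−z̄) = 102.5602
Denominator Σ(z_t−z̄)² = 364.6164
r_2 = 102.5602 / 364.6164 = 0.281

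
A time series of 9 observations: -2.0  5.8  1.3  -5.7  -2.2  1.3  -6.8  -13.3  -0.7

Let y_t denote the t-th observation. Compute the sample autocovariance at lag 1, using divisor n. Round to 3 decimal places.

3.824

Mean ȳ = (-2.0 + 5.8 + 1.3 − 5.7 − 2.2 + 1.3 − 6.8 − 13.3 − 0.7)/9 = -2.4778
Σ_{t=1}^{8}(y_t−ȳ)(y_{t+1}−ȳ) = 34.4162
γ_1 = 34.4162 / 9 = 3.824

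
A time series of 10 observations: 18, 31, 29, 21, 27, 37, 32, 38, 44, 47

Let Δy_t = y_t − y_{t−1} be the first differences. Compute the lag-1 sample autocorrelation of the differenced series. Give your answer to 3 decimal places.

First differences Δy: 13, -2, -8, 6, 10, -5, 6, 6, 3
Mean of differences = 3.2222
Numerator Σ(Δy_t−Δȳ)(Δy_{t+1}−Δȳ) = -76.2716
Denominator Σ(Δy_t−Δȳ)² = 385.5556
r_1(Δy) = -76.2716 / 385.5556 = -0.198

-0.198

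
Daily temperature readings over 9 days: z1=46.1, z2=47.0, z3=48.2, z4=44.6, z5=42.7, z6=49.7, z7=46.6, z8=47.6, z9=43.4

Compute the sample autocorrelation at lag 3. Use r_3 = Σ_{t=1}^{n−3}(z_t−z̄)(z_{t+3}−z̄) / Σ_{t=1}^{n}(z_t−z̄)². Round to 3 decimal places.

-0.263

Mean z̄ = (46.1 + 47.0 + 48.2 + 44.6 + 42.7 + 49.7 + 46.6 + 47.6 + 43.4)/9 = 46.2111
Numerator Σ_{t=1}^{6}(z_t−z̄)(z_{t+3}−z̄) = -10.9626
Denominator Σ(z_t−z̄)² = 41.6689
r_3 = -10.9626 / 41.6689 = -0.263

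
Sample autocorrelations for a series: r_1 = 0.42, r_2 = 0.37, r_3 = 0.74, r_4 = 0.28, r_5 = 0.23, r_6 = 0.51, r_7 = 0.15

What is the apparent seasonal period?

3

The largest autocorrelation is r_3 = 0.74, with a weaker echo at lag 6 (0.51); the remaining lags stay at or below 0.42. The elevated value at lag 1 (0.42), dropping to 0.37 at lag 2, reflects decaying short-term dependence rather than seasonality.
The dominant spike at lag 3 indicates a seasonal period of 3.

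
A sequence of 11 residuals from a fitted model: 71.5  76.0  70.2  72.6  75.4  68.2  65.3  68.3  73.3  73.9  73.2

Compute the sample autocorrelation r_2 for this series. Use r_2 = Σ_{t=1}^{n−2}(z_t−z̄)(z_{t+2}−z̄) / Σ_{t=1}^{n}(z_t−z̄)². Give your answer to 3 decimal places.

-0.294

Mean z̄ = (71.5 + 76.0 + 70.2 + 72.6 + 75.4 + 68.2 + 65.3 + 68.3 + 73.3 + 73.9 + 73.2)/11 = 71.6273
Numerator Σ_{t=1}^{9}(z_t−z̄)(z_{t+2}−z̄) = -32.2660
Denominator Σ(z_t−z̄)² = 109.6418
r_2 = -32.2660 / 109.6418 = -0.294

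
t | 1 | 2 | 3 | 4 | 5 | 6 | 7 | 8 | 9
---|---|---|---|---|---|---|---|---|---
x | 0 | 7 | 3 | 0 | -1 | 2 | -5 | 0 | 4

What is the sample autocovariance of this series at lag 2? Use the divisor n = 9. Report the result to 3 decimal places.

Mean x̄ = (0 + 7 + 3 + 0 − 1 + 2 − 5 + 0 + 4)/9 = 1.1111
Σ_{t=1}^{7}(x_t−x̄)(x_{t+2}−x̄) = -19.3580
γ_2 = -19.3580 / 9 = -2.151

-2.151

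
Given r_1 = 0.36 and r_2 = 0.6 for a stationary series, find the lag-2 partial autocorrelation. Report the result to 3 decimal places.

0.540

φ_{22} = (r_2 − r_1²) / (1 − r_1²)
r_1² = (0.36)² = 0.1296
Numerator = 0.6 − 0.1296 = 0.4704; denominator = 1 − 0.1296 = 0.8704
φ_{22} = 0.4704 / 0.8704 = 0.540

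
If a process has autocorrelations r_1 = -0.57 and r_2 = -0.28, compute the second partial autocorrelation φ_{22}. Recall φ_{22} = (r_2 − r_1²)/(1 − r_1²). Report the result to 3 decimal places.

φ_{22} = (r_2 − r_1²) / (1 − r_1²)
r_1² = (-0.57)² = 0.3249
Numerator = -0.28 − 0.3249 = -0.6049; denominator = 1 − 0.3249 = 0.6751
φ_{22} = -0.6049 / 0.6751 = -0.896

-0.896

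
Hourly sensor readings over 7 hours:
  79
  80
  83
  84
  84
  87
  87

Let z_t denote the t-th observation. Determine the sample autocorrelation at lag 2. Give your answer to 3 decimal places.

Mean z̄ = (79 + 80 + 83 + 84 + 84 + 87 + 87)/7 = 83.4286
Numerator Σ_{t=1}^{5}(z_t−z̄)(z_{t+2}−z̄) = 3.7755
Denominator Σ(z_t−z̄)² = 57.7143
r_2 = 3.7755 / 57.7143 = 0.065

0.065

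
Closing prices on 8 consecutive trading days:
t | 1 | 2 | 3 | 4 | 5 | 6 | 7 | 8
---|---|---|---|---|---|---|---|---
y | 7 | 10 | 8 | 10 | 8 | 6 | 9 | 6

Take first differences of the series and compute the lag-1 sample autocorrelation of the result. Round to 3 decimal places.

-0.587

First differences Δy: 3, -2, 2, -2, -2, 3, -3
Mean of differences = -0.1429
Numerator Σ(Δy_t−Δȳ)(Δy_{t+1}−Δȳ) = -25.1633
Denominator Σ(Δy_t−Δȳ)² = 42.8571
r_1(Δy) = -25.1633 / 42.8571 = -0.587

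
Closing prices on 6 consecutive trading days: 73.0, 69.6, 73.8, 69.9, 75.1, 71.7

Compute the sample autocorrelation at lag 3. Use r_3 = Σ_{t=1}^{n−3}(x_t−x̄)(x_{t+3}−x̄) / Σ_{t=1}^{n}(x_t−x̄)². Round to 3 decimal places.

-0.426

Mean x̄ = (73.0 + 69.6 + 73.8 + 69.9 + 75.1 + 71.7)/6 = 72.1833
Deviations from mean: 0.8167, -2.5833, 1.6167, -2.2833, 2.9167, -0.4833
Numerator Σ_{t=1}^{3}(x_t−x̄)(x_{t+3}−x̄) = -10.1808
Denominator Σ(x_t−x̄)² = 23.9083
r_3 = -10.1808 / 23.9083 = -0.426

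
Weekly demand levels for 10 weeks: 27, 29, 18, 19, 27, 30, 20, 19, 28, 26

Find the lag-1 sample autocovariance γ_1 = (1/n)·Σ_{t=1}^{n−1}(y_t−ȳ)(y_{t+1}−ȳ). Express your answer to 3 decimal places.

0.251

Mean ȳ = (27 + 29 + 18 + 19 + 27 + 30 + 20 + 19 + 28 + 26)/10 = 24.3000
Σ_{t=1}^{9}(y_t−ȳ)(y_{t+1}−ȳ) = 2.5100
γ_1 = 2.5100 / 10 = 0.251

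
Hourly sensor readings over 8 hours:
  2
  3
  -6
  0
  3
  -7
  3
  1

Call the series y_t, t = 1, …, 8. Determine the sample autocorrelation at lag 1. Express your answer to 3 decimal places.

-0.441

Mean ȳ = (2 + 3 − 6 + 0 + 3 − 7 + 3 + 1)/8 = -0.1250
Numerator Σ_{t=1}^{7}(y_t−ȳ)(y_{t+1}−ȳ) = -51.5156
Denominator Σ(y_t−ȳ)² = 116.8750
r_1 = -51.5156 / 116.8750 = -0.441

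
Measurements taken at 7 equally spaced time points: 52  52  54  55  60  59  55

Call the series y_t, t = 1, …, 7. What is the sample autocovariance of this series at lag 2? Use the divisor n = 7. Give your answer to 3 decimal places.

Mean ȳ = (52 + 52 + 54 + 55 + 60 + 59 + 55)/7 = 55.2857
Σ_{t=1}^{5}(y_t−ȳ)(y_{t+2}−ȳ) = -3.3061
γ_2 = -3.3061 / 7 = -0.472

-0.472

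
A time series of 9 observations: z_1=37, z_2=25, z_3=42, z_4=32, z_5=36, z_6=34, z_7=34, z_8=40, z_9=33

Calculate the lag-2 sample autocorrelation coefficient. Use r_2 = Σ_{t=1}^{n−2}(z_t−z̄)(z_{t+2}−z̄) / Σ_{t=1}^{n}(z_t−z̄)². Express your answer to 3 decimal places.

0.261

Mean z̄ = (37 + 25 + 42 + 32 + 36 + 34 + 34 + 40 + 33)/9 = 34.7778
Numerator Σ_{t=1}^{7}(z_t−z̄)(z_{t+2}−z̄) = 50.5679
Denominator Σ(z_t−z̄)² = 193.5556
r_2 = 50.5679 / 193.5556 = 0.261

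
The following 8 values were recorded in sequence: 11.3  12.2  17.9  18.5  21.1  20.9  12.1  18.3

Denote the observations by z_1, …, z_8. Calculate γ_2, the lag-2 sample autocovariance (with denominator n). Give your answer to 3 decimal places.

Mean z̄ = (11.3 + 12.2 + 17.9 + 18.5 + 21.1 + 20.9 + 12.1 + 18.3)/8 = 16.5375
Deviations: -5.2375, -4.3375, 1.3625, 1.9625, 4.5625, 4.3625, -4.4375, 1.7625
Σ_{t=1}^{6}(z_t−z̄)(z_{t+2}−z̄) = -13.4278
γ_2 = -13.4278 / 8 = -1.678

-1.678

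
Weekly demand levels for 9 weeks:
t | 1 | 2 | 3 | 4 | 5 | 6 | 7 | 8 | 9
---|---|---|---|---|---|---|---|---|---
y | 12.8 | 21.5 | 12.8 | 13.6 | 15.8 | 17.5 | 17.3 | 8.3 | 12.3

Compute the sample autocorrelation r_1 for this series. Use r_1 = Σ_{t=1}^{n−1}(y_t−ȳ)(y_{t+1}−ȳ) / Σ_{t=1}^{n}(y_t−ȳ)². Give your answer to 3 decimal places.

Mean ȳ = (12.8 + 21.5 + 12.8 + 13.6 + 15.8 + 17.5 + 17.3 + 8.3 + 12.3)/9 = 14.6556
Numerator Σ_{t=1}^{8}(y_t−ȳ)(y_{t+1}−ȳ) = -15.7086
Denominator Σ(y_t−ȳ)² = 117.1822
r_1 = -15.7086 / 117.1822 = -0.134

-0.134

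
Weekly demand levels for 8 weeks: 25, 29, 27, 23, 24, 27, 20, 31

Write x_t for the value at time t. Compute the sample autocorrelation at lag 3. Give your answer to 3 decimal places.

Mean x̄ = (25 + 29 + 27 + 23 + 24 + 27 + 20 + 31)/8 = 25.7500
Numerator Σ_{t=1}^{5}(x_t−x̄)(x_{t+3}−x̄) = 4.5625
Denominator Σ(x_t−x̄)² = 85.5000
r_3 = 4.5625 / 85.5000 = 0.053

0.053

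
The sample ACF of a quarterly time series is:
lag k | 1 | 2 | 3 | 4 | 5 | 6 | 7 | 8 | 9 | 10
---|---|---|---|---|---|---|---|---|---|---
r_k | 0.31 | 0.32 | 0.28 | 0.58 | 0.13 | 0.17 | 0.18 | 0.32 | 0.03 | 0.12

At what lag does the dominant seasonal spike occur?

The largest autocorrelation is r_4 = 0.58; the remaining lags stay at or below 0.32.
The dominant spike at lag 4 indicates a seasonal period of 4.

4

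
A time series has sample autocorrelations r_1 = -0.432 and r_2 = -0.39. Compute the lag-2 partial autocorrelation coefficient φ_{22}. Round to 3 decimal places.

φ_{22} = (r_2 − r_1²) / (1 − r_1²)
r_1² = (-0.432)² = 0.186624
Numerator = -0.39 − 0.1866 = -0.5766; denominator = 1 − 0.1866 = 0.8134
φ_{22} = -0.5766 / 0.8134 = -0.709

-0.709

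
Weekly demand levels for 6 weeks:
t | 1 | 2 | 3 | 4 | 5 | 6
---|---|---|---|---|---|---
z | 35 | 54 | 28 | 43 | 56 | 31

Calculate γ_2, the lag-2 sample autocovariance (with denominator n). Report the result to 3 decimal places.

-18.204

Mean z̄ = (35 + 54 + 28 + 43 + 56 + 31)/6 = 41.1667
Deviations: -6.1667, 12.8333, -13.1667, 1.8333, 14.8333, -10.1667
Σ_{t=1}^{4}(z_t−z̄)(z_{t+2}−z̄) = -109.2222
γ_2 = -109.2222 / 6 = -18.204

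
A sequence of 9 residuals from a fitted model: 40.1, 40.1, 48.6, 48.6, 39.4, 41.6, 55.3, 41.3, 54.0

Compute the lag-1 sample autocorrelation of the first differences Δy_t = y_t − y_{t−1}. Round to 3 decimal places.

-0.534

First differences Δy: 0.0, 8.5, 0.0, -9.2, 2.2, 13.7, -14.0, 12.7
Mean of differences = 1.7375
Numerator Σ(Δy_t−Δȳ)(Δy_{t+1}−Δȳ) = -364.8039
Denominator Σ(Δy_t−Δȳ)² = 682.5588
r_1(Δy) = -364.8039 / 682.5588 = -0.534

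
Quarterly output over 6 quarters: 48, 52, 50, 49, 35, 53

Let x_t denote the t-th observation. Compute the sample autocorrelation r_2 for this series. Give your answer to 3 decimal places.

Mean x̄ = (48 + 52 + 50 + 49 + 35 + 53)/6 = 47.8333
Σ(x_t−x̄)(x_{t+2}−x̄) = (0.3611) + (4.8611) + (-27.8056) + (6.0278) = -16.5556
Denominator Σ(x_t−x̄)² = 214.8333
r_2 = -16.5556 / 214.8333 = -0.077

-0.077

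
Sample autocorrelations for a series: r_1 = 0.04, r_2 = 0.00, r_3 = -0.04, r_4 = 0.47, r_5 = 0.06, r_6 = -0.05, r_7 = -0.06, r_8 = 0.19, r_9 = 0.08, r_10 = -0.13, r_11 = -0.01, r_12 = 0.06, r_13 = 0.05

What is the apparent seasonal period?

The largest autocorrelation is r_4 = 0.47, with a weaker echo at lag 8 (0.19); the remaining lags stay at or below 0.08.
The dominant spike at lag 4 indicates a seasonal period of 4.

4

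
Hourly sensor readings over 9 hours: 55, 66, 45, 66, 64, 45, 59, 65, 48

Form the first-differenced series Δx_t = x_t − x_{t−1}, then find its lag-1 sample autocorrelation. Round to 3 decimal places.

First differences Δx: 11, -21, 21, -2, -19, 14, 6, -17
Mean of differences = -0.8750
Numerator Σ(Δx_t−Δx̄)(Δx_{t+1}−Δx̄) = -961.6406
Denominator Σ(Δx_t−Δx̄)² = 1882.8750
r_1(Δx) = -961.6406 / 1882.8750 = -0.511

-0.511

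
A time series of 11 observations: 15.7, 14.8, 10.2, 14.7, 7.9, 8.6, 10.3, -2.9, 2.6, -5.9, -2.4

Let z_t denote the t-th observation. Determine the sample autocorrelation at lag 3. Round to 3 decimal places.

0.237

Mean z̄ = (15.7 + 14.8 + 10.2 + 14.7 + 7.9 + 8.6 + 10.3 − 2.9 + 2.6 − 5.9 − 2.4)/11 = 6.6909
Numerator Σ_{t=1}^{8}(z_t−z̄)(z_{t+3}−z̄) = 139.9061
Denominator Σ(z_t−z̄)² = 591.4091
r_3 = 139.9061 / 591.4091 = 0.237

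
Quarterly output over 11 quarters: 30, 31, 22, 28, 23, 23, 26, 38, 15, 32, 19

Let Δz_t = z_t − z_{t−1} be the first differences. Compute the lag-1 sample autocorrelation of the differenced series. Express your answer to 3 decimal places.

-0.744

First differences Δz: 1, -9, 6, -5, 0, 3, 12, -23, 17, -13
Mean of differences = -1.1000
Numerator Σ(Δz_t−Δz̄)(Δz_{t+1}−Δz̄) = -945.1100
Denominator Σ(Δz_t−Δz̄)² = 1270.9000
r_1(Δz) = -945.1100 / 1270.9000 = -0.744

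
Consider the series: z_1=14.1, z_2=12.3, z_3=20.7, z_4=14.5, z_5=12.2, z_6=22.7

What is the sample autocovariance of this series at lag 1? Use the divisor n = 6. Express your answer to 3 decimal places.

Mean z̄ = (14.1 + 12.3 + 20.7 + 14.5 + 12.2 + 22.7)/6 = 16.0833
Σ_{t=1}^{5}(z_t−z̄)(z_{t+1}−z̄) = -36.8186
γ_1 = -36.8186 / 6 = -6.136

-6.136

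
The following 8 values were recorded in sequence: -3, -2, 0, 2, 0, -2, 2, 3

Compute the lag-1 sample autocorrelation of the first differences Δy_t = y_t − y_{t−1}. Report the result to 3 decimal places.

First differences Δy: 1, 2, 2, -2, -2, 4, 1
Mean of differences = 0.8571
Numerator Σ(Δy_t−Δȳ)(Δy_{t+1}−Δȳ) = -2.1633
Denominator Σ(Δy_t−Δȳ)² = 28.8571
r_1(Δy) = -2.1633 / 28.8571 = -0.075

-0.075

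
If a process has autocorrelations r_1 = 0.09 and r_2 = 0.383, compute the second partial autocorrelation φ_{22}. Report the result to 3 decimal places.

0.378

φ_{22} = (r_2 − r_1²) / (1 − r_1²)
r_1² = (0.09)² = 0.0081
Numerator = 0.383 − 0.0081 = 0.3749; denominator = 1 − 0.0081 = 0.9919
φ_{22} = 0.3749 / 0.9919 = 0.378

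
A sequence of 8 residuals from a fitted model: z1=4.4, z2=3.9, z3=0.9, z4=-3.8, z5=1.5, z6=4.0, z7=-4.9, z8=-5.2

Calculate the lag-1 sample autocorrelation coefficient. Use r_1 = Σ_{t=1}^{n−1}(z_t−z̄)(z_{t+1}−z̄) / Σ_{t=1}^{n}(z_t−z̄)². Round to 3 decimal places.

0.195

Mean z̄ = (4.4 + 3.9 + 0.9 − 3.8 + 1.5 + 4.0 − 4.9 − 5.2)/8 = 0.1000
Numerator Σ_{t=1}^{7}(z_t−z̄)(z_{t+1}−z̄) = 23.2600
Denominator Σ(z_t−z̄)² = 119.0400
r_1 = 23.2600 / 119.0400 = 0.195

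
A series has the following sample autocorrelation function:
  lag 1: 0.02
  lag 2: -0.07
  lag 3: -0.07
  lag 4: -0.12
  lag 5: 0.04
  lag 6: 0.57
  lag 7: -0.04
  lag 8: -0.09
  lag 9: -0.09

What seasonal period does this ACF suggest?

The largest autocorrelation is r_6 = 0.57; the remaining lags stay at or below 0.04.
The dominant spike at lag 6 indicates a seasonal period of 6.

6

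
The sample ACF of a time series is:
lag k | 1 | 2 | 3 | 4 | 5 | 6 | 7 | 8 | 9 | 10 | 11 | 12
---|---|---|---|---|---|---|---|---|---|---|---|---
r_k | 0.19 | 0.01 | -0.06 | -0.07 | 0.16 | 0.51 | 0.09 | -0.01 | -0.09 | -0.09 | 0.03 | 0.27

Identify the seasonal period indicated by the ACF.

The largest autocorrelation is r_6 = 0.51, with a weaker echo at lag 12 (0.27); the remaining lags stay at or below 0.19.
The dominant spike at lag 6 indicates a seasonal period of 6.

6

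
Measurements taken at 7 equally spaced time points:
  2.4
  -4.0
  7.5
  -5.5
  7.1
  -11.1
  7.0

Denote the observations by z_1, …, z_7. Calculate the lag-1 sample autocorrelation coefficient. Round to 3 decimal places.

Mean z̄ = (2.4 − 4.0 + 7.5 − 5.5 + 7.1 − 11.1 + 7.0)/7 = 0.4857
Σ(z_t−z̄)(z_{t+1}−z̄) = (-8.5869) + (-31.4641) + (-41.9855) + (-39.5912) + (-76.6312) + (-75.4727) = -273.7316
Denominator Σ(z_t−z̄)² = 329.2286
r_1 = -273.7316 / 329.2286 = -0.831

-0.831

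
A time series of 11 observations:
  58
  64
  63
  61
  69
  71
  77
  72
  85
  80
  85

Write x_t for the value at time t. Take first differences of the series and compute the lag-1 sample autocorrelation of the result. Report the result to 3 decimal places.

First differences Δx: 6, -1, -2, 8, 2, 6, -5, 13, -5, 5
Mean of differences = 2.7000
Numerator Σ(Δx_t−Δx̄)(Δx_{t+1}−Δx̄) = -227.4900
Denominator Σ(Δx_t−Δx̄)² = 316.1000
r_1(Δx) = -227.4900 / 316.1000 = -0.720

-0.720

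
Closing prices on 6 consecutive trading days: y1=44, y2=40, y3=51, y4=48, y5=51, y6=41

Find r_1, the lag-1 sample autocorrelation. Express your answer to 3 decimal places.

-0.185

Mean ȳ = (44 + 40 + 51 + 48 + 51 + 41)/6 = 45.8333
Σ(y_t−ȳ)(y_{t+1}−ȳ) = (10.6944) + (-30.1389) + (11.1944) + (11.1944) + (-24.9722) = -22.0278
Denominator Σ(y_t−ȳ)² = 118.8333
r_1 = -22.0278 / 118.8333 = -0.185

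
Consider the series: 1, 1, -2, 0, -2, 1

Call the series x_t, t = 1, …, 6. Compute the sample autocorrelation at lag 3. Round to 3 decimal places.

-0.377

Mean x̄ = (1 + 1 − 2 + 0 − 2 + 1)/6 = -0.1667
Deviations from mean: 1.1667, 1.1667, -1.8333, 0.1667, -1.8333, 1.1667
Σ(x_t−x̄)(x_{t+3}−x̄) = (0.1944) + (-2.1389) + (-2.1389) = -4.0833
Denominator Σ(x_t−x̄)² = 10.8333
r_3 = -4.0833 / 10.8333 = -0.377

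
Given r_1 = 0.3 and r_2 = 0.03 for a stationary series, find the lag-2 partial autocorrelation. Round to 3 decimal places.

-0.066

φ_{22} = (r_2 − r_1²) / (1 − r_1²)
r_1² = (0.3)² = 0.09
Numerator = 0.03 − 0.0900 = -0.0600; denominator = 1 − 0.0900 = 0.9100
φ_{22} = -0.0600 / 0.9100 = -0.066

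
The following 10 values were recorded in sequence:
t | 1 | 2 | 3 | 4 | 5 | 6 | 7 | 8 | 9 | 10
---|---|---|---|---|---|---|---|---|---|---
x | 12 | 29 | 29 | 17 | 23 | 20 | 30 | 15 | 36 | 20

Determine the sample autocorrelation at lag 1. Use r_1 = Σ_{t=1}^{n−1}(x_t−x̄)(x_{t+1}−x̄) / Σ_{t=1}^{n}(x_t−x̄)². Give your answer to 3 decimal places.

Mean x̄ = (12 + 29 + 29 + 17 + 23 + 20 + 30 + 15 + 36 + 20)/10 = 23.1000
Numerator Σ_{t=1}^{9}(x_t−x̄)(x_{t+1}−x̄) = -287.5100
Denominator Σ(x_t−x̄)² = 528.9000
r_1 = -287.5100 / 528.9000 = -0.544

-0.544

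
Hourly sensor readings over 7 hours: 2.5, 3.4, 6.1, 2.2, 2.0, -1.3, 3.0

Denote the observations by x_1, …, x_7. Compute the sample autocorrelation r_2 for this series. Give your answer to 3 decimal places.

-0.047

Mean x̄ = (2.5 + 3.4 + 6.1 + 2.2 + 2.0 − 1.3 + 3.0)/7 = 2.5571
Deviations from mean: -0.0571, 0.8429, 3.5429, -0.3571, -0.5571, -3.8571, 0.4429
Σ(x_t−x̄)(x_{t+2}−x̄) = (-0.2024) + (-0.3010) + (-1.9739) + (1.3776) + (-0.2467) = -1.3465
Denominator Σ(x_t−x̄)² = 28.7771
r_2 = -1.3465 / 28.7771 = -0.047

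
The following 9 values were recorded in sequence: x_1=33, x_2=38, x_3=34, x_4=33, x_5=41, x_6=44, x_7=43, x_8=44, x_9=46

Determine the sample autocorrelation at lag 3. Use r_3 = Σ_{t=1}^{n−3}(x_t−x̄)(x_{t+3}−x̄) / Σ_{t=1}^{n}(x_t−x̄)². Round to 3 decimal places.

0.133

Mean x̄ = (33 + 38 + 34 + 33 + 41 + 44 + 43 + 44 + 46)/9 = 39.5556
Σ(x_t−x̄)(x_{t+3}−x̄) = (42.9753) + (-2.2469) + (-24.6914) + (-22.5802) + (6.4198) + (28.6420) = 28.5185
Denominator Σ(x_t−x̄)² = 214.2222
r_3 = 28.5185 / 214.2222 = 0.133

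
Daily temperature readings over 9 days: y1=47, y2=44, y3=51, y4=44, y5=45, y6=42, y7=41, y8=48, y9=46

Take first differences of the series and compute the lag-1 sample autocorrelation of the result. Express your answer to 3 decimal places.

-0.571

First differences Δy: -3, 7, -7, 1, -3, -1, 7, -2
Mean of differences = -0.1250
Numerator Σ(Δy_t−Δȳ)(Δy_{t+1}−Δȳ) = -97.5156
Denominator Σ(Δy_t−Δȳ)² = 170.8750
r_1(Δy) = -97.5156 / 170.8750 = -0.571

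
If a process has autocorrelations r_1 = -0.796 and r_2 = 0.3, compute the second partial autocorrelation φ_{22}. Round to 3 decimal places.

-0.911

φ_{22} = (r_2 − r_1²) / (1 − r_1²)
r_1² = (-0.796)² = 0.633616
Numerator = 0.3 − 0.6336 = -0.3336; denominator = 1 − 0.6336 = 0.3664
φ_{22} = -0.3336 / 0.3664 = -0.911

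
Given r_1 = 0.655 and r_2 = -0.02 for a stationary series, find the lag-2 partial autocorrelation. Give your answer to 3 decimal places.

-0.786

φ_{22} = (r_2 − r_1²) / (1 − r_1²)
r_1² = (0.655)² = 0.429025
Numerator = -0.02 − 0.4290 = -0.4490; denominator = 1 − 0.4290 = 0.5710
φ_{22} = -0.4490 / 0.5710 = -0.786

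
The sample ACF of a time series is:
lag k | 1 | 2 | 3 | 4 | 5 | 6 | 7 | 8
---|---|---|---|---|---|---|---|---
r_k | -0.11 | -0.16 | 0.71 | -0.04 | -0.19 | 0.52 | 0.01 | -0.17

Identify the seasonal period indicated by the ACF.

3

The largest autocorrelation is r_3 = 0.71, with a weaker echo at lag 6 (0.52); the remaining lags stay at or below 0.01.
The dominant spike at lag 3 indicates a seasonal period of 3.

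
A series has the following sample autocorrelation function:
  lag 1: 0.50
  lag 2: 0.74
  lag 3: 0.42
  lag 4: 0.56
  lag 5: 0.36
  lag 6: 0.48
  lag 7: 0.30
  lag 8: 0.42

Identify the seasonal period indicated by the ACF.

The largest autocorrelation is r_2 = 0.74, with a weaker echo at lag 4 (0.56); the remaining lags stay at or below 0.50.
The dominant spike at lag 2 indicates a seasonal period of 2.

2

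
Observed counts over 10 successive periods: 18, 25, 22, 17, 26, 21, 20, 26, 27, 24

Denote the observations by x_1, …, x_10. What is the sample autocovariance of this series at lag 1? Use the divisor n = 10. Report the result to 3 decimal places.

-1.716

Mean x̄ = (18 + 25 + 22 + 17 + 26 + 21 + 20 + 26 + 27 + 24)/10 = 22.6000
Σ_{t=1}^{9}(x_t−x̄)(x_{t+1}−x̄) = -17.1600
γ_1 = -17.1600 / 10 = -1.716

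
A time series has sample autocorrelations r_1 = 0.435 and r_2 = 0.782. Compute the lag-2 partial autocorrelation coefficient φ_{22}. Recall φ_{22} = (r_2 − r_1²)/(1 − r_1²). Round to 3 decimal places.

0.731

φ_{22} = (r_2 − r_1²) / (1 − r_1²)
r_1² = (0.435)² = 0.189225
Numerator = 0.782 − 0.1892 = 0.5928; denominator = 1 − 0.1892 = 0.8108
φ_{22} = 0.5928 / 0.8108 = 0.731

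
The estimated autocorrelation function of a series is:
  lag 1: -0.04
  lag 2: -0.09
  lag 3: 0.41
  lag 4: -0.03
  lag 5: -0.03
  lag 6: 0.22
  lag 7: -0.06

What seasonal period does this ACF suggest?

The largest autocorrelation is r_3 = 0.41, with a weaker echo at lag 6 (0.22); the remaining lags stay at or below -0.03.
The dominant spike at lag 3 indicates a seasonal period of 3.

3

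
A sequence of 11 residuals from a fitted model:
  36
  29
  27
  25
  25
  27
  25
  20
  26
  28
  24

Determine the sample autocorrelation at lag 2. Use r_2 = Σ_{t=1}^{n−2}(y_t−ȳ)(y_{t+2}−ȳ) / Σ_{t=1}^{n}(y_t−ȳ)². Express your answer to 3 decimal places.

-0.057

Mean ȳ = (36 + 29 + 27 + 25 + 25 + 27 + 25 + 20 + 26 + 28 + 24)/11 = 26.5455
Numerator Σ_{t=1}^{9}(y_t−ȳ)(y_{t+2}−ȳ) = -8.7769
Denominator Σ(y_t−ȳ)² = 154.7273
r_2 = -8.7769 / 154.7273 = -0.057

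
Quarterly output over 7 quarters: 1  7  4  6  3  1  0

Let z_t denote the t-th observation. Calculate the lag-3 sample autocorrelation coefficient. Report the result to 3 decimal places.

-0.408

Mean z̄ = (1 + 7 + 4 + 6 + 3 + 1 + 0)/7 = 3.1429
Deviations from mean: -2.1429, 3.8571, 0.8571, 2.8571, -0.1429, -2.1429, -3.1429
Σ(z_t−z̄)(z_{t+3}−z̄) = (-6.1224) + (-0.5510) + (-1.8367) + (-8.9796) = -17.4898
Denominator Σ(z_t−z̄)² = 42.8571
r_3 = -17.4898 / 42.8571 = -0.408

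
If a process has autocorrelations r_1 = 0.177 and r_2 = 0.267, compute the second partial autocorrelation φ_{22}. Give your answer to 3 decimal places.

φ_{22} = (r_2 − r_1²) / (1 − r_1²)
r_1² = (0.177)² = 0.031329
Numerator = 0.267 − 0.0313 = 0.2357; denominator = 1 − 0.0313 = 0.9687
φ_{22} = 0.2357 / 0.9687 = 0.243

0.243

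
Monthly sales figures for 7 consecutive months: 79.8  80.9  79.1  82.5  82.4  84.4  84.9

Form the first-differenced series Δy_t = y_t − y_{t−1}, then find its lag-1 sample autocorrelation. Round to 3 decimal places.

First differences Δy: 1.1, -1.8, 3.4, -0.1, 2.0, 0.5
Mean of differences = 0.8500
Numerator Σ(Δy_t−Δȳ)(Δy_{t+1}−Δȳ) = -11.3375
Denominator Σ(Δy_t−Δȳ)² = 15.9350
r_1(Δy) = -11.3375 / 15.9350 = -0.711

-0.711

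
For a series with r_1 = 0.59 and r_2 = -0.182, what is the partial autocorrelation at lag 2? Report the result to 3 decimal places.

-0.813

φ_{22} = (r_2 − r_1²) / (1 − r_1²)
r_1² = (0.59)² = 0.3481
Numerator = -0.182 − 0.3481 = -0.5301; denominator = 1 − 0.3481 = 0.6519
φ_{22} = -0.5301 / 0.6519 = -0.813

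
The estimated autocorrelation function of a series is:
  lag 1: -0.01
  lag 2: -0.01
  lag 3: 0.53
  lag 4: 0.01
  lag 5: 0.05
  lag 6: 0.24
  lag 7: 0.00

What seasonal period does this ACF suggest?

3

The largest autocorrelation is r_3 = 0.53, with a weaker echo at lag 6 (0.24); the remaining lags stay at or below 0.05.
The dominant spike at lag 3 indicates a seasonal period of 3.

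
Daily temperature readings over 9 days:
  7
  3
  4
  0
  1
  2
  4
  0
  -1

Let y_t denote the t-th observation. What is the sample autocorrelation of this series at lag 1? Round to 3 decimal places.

Mean ȳ = (7 + 3 + 4 + 0 + 1 + 2 + 4 + 0 − 1)/9 = 2.2222
Numerator Σ_{t=1}^{8}(y_t−ȳ)(y_{t+1}−ȳ) = 6.9506
Denominator Σ(y_t−ȳ)² = 51.5556
r_1 = 6.9506 / 51.5556 = 0.135

0.135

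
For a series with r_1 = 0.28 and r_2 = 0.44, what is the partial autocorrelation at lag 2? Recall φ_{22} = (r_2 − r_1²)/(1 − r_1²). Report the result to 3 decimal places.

φ_{22} = (r_2 − r_1²) / (1 − r_1²)
r_1² = (0.28)² = 0.0784
Numerator = 0.44 − 0.0784 = 0.3616; denominator = 1 − 0.0784 = 0.9216
φ_{22} = 0.3616 / 0.9216 = 0.392

0.392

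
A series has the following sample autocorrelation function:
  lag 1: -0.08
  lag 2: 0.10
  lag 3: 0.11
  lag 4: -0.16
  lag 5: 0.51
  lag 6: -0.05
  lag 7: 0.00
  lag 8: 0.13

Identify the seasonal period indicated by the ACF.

5

The largest autocorrelation is r_5 = 0.51; the remaining lags stay at or below 0.13.
The dominant spike at lag 5 indicates a seasonal period of 5.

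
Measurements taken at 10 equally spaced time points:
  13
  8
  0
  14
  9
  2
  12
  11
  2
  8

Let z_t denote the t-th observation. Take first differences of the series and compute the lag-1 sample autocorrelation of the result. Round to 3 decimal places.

First differences Δz: -5, -8, 14, -5, -7, 10, -1, -9, 6
Mean of differences = -0.5556
Numerator Σ(Δz_t−Δz̄)(Δz_{t+1}−Δz̄) = -235.6420
Denominator Σ(Δz_t−Δz̄)² = 574.2222
r_1(Δz) = -235.6420 / 574.2222 = -0.410

-0.410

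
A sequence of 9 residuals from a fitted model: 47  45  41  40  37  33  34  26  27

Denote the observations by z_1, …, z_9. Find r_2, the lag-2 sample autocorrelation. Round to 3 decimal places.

0.290

Mean z̄ = (47 + 45 + 41 + 40 + 37 + 33 + 34 + 26 + 27)/9 = 36.6667
Numerator Σ_{t=1}^{7}(z_t−z̄)(z_{t+2}−z̄) = 125.7778
Denominator Σ(z_t−z̄)² = 434.0000
r_2 = 125.7778 / 434.0000 = 0.290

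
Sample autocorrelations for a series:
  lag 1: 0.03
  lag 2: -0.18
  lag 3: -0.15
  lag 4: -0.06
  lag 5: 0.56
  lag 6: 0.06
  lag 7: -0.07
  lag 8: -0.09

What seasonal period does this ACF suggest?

5

The largest autocorrelation is r_5 = 0.56; the remaining lags stay at or below 0.06.
The dominant spike at lag 5 indicates a seasonal period of 5.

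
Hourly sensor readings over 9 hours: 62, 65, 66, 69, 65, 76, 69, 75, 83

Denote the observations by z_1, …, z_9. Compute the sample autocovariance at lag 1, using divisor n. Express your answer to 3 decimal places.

10.333

Mean z̄ = (62 + 65 + 66 + 69 + 65 + 76 + 69 + 75 + 83)/9 = 70.0000
Σ_{t=1}^{8}(z_t−z̄)(z_{t+1}−z̄) = 93.0000
γ_1 = 93.0000 / 9 = 10.333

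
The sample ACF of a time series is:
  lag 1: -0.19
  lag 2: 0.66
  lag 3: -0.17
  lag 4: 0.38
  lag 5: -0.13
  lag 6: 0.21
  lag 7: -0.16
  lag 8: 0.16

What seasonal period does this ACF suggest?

2

The largest autocorrelation is r_2 = 0.66, with weaker echoes at lags 4 (0.38), 6 (0.21) and 8 (0.16); the remaining lags stay at or below -0.13.
The dominant spike at lag 2 indicates a seasonal period of 2.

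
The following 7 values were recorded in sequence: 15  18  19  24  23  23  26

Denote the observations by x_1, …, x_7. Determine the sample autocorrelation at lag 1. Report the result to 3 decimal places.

Mean x̄ = (15 + 18 + 19 + 24 + 23 + 23 + 26)/7 = 21.1429
Deviations from mean: -6.1429, -3.1429, -2.1429, 2.8571, 1.8571, 1.8571, 4.8571
Σ(x_t−x̄)(x_{t+1}−x̄) = (19.3061) + (6.7347) + (-6.1224) + (5.3061) + (3.4490) + (9.0204) = 37.6939
Denominator Σ(x_t−x̄)² = 90.8571
r_1 = 37.6939 / 90.8571 = 0.415

0.415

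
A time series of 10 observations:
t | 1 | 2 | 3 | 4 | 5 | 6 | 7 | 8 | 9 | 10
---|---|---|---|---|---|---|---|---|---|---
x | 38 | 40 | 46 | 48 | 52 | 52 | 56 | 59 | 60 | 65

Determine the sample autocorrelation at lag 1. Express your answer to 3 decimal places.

Mean x̄ = (38 + 40 + 46 + 48 + 52 + 52 + 56 + 59 + 60 + 65)/10 = 51.6000
Numerator Σ_{t=1}^{9}(x_t−x̄)(x_{t+1}−x̄) = 450.6400
Denominator Σ(x_t−x̄)² = 688.4000
r_1 = 450.6400 / 688.4000 = 0.655

0.655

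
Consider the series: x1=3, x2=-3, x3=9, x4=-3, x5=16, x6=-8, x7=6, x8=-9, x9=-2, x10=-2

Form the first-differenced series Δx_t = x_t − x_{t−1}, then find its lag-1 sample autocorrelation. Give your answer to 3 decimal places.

First differences Δx: -6, 12, -12, 19, -24, 14, -15, 7, 0
Mean of differences = -0.5556
Numerator Σ(Δx_t−Δx̄)(Δx_{t+1}−Δx̄) = -1550.7531
Denominator Σ(Δx_t−Δx̄)² = 1728.2222
r_1(Δx) = -1550.7531 / 1728.2222 = -0.897

-0.897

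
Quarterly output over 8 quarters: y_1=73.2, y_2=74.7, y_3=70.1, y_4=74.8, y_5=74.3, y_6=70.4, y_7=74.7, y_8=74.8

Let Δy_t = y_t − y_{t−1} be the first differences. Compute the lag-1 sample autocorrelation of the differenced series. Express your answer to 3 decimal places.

First differences Δy: 1.5, -4.6, 4.7, -0.5, -3.9, 4.3, 0.1
Mean of differences = 0.2286
Numerator Σ(Δy_t−Δȳ)(Δy_{t+1}−Δȳ) = -45.3122
Denominator Σ(Δy_t−Δȳ)² = 79.0943
r_1(Δy) = -45.3122 / 79.0943 = -0.573

-0.573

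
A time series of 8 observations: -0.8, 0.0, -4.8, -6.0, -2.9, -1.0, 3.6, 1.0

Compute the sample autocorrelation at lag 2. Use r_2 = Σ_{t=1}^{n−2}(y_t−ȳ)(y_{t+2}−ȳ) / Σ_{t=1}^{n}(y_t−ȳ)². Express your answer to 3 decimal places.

Mean ȳ = (-0.8 + 0.0 − 4.8 − 6.0 − 2.9 − 1.0 + 3.6 + 1.0)/8 = -1.3625
Deviations from mean: 0.5625, 1.3625, -3.4375, -4.6375, -1.5375, 0.3625, 4.9625, 2.3625
Σ(y_t−ȳ)(y_{t+2}−ȳ) = (-1.9336) + (-6.3186) + (5.2852) + (-1.6811) + (-7.6298) + (0.8564) = -11.4216
Denominator Σ(y_t−ȳ)² = 68.1988
r_2 = -11.4216 / 68.1988 = -0.167

-0.167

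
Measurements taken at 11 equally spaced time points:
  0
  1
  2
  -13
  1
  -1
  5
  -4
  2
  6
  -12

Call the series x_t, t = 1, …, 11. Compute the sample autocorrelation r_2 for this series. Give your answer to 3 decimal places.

Mean x̄ = (0 + 1 + 2 − 13 + 1 − 1 + 5 − 4 + 2 + 6 − 12)/11 = -1.1818
Numerator Σ_{t=1}^{9}(x_t−x̄)(x_{t+2}−x̄) = -39.2479
Denominator Σ(x_t−x̄)² = 385.6364
r_2 = -39.2479 / 385.6364 = -0.102

-0.102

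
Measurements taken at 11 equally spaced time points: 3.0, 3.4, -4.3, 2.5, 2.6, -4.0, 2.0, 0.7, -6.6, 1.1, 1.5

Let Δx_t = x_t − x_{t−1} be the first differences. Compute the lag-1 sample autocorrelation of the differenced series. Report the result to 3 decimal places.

-0.490

First differences Δx: 0.4, -7.7, 6.8, 0.1, -6.6, 6.0, -1.3, -7.3, 7.7, 0.4
Mean of differences = -0.1500
Numerator Σ(Δx_t−Δx̄)(Δx_{t+1}−Δx̄) = -146.8275
Denominator Σ(Δx_t−Δx̄)² = 299.4650
r_1(Δx) = -146.8275 / 299.4650 = -0.490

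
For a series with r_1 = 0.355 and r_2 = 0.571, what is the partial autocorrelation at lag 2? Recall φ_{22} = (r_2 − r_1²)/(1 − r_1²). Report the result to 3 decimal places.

0.509

φ_{22} = (r_2 − r_1²) / (1 − r_1²)
r_1² = (0.355)² = 0.126025
Numerator = 0.571 − 0.1260 = 0.4450; denominator = 1 − 0.1260 = 0.8740
φ_{22} = 0.4450 / 0.8740 = 0.509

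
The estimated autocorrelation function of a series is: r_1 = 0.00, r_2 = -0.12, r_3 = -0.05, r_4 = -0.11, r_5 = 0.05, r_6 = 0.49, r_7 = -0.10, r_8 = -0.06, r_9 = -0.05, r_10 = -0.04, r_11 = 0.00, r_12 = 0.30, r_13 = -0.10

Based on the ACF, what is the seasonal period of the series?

6

The largest autocorrelation is r_6 = 0.49, with a weaker echo at lag 12 (0.30); the remaining lags stay at or below 0.05.
The dominant spike at lag 6 indicates a seasonal period of 6.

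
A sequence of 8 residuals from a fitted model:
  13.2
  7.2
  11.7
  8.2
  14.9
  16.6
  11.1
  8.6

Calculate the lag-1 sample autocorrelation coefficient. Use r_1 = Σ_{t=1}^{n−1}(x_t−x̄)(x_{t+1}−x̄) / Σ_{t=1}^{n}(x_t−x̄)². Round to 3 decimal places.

-0.045

Mean x̄ = (13.2 + 7.2 + 11.7 + 8.2 + 14.9 + 16.6 + 11.1 + 8.6)/8 = 11.4375
Deviations from mean: 1.7625, -4.2375, 0.2625, -3.2375, 3.4625, 5.1625, -0.3375, -2.8375
Σ(x_t−x̄)(x_{t+1}−x̄) = (-7.4686) + (-1.1123) + (-0.8498) + (-11.2098) + (17.8752) + (-1.7423) + (0.9577) = -3.5502
Denominator Σ(x_t−x̄)² = 78.4188
r_1 = -3.5502 / 78.4188 = -0.045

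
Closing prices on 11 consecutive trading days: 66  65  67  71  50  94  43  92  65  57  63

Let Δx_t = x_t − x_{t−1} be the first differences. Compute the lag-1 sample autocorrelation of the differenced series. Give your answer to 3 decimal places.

-0.839

First differences Δx: -1, 2, 4, -21, 44, -51, 49, -27, -8, 6
Mean of differences = -0.3000
Numerator Σ(Δx_t−Δx̄)(Δx_{t+1}−Δx̄) = -6902.4900
Denominator Σ(Δx_t−Δx̄)² = 8228.1000
r_1(Δx) = -6902.4900 / 8228.1000 = -0.839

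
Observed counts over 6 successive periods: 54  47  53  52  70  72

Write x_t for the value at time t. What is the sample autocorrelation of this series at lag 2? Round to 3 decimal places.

-0.108

Mean x̄ = (54 + 47 + 53 + 52 + 70 + 72)/6 = 58.0000
Deviations from mean: -4.0000, -11.0000, -5.0000, -6.0000, 12.0000, 14.0000
Σ(x_t−x̄)(x_{t+2}−x̄) = (20.0000) + (66.0000) + (-60.0000) + (-84.0000) = -58.0000
Denominator Σ(x_t−x̄)² = 538.0000
r_2 = -58.0000 / 538.0000 = -0.108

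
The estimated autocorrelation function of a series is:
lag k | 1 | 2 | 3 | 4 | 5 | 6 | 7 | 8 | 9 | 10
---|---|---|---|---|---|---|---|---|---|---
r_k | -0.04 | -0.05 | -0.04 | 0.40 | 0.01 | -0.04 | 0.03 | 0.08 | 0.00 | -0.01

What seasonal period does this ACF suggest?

4

The largest autocorrelation is r_4 = 0.40; the remaining lags stay at or below 0.08.
The dominant spike at lag 4 indicates a seasonal period of 4.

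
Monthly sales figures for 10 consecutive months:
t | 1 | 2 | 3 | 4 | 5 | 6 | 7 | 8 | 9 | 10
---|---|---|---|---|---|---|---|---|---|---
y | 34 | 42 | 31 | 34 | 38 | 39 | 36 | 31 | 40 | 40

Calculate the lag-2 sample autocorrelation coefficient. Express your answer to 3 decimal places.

-0.366

Mean ȳ = (34 + 42 + 31 + 34 + 38 + 39 + 36 + 31 + 40 + 40)/10 = 36.5000
Numerator Σ_{t=1}^{8}(y_t−ȳ)(y_{t+2}−ȳ) = -50.0000
Denominator Σ(y_t−ȳ)² = 136.5000
r_2 = -50.0000 / 136.5000 = -0.366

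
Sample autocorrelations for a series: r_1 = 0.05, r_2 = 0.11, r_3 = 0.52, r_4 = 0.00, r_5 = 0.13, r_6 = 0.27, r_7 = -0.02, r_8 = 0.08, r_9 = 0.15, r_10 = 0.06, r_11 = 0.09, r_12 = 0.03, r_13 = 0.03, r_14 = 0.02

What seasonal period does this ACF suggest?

The largest autocorrelation is r_3 = 0.52, with weaker echoes at lags 6 (0.27) and 9 (0.15); the remaining lags stay at or below 0.13.
The dominant spike at lag 3 indicates a seasonal period of 3.

3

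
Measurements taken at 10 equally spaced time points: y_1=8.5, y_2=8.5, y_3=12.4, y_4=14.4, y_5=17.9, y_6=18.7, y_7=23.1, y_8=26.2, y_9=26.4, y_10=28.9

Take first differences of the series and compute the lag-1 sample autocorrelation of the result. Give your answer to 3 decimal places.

-0.465

First differences Δy: 0.0, 3.9, 2.0, 3.5, 0.8, 4.4, 3.1, 0.2, 2.5
Mean of differences = 2.2667
Numerator Σ(Δy_t−Δȳ)(Δy_{t+1}−Δȳ) = -9.8311
Denominator Σ(Δy_t−Δȳ)² = 21.1200
r_1(Δy) = -9.8311 / 21.1200 = -0.465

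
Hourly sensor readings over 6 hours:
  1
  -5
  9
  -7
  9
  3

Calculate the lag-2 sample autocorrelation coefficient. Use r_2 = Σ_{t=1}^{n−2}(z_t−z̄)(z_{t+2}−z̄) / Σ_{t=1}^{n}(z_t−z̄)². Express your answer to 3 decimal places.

0.415

Mean z̄ = (1 − 5 + 9 − 7 + 9 + 3)/6 = 1.6667
Deviations from mean: -0.6667, -6.6667, 7.3333, -8.6667, 7.3333, 1.3333
Σ(z_t−z̄)(z_{t+2}−z̄) = (-4.8889) + (57.7778) + (53.7778) + (-11.5556) = 95.1111
Denominator Σ(z_t−z̄)² = 229.3333
r_2 = 95.1111 / 229.3333 = 0.415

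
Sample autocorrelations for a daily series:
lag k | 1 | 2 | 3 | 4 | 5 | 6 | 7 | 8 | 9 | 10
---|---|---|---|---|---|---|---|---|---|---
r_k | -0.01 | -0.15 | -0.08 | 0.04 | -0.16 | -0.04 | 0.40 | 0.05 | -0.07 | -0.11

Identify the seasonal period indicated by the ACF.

The largest autocorrelation is r_7 = 0.40; the remaining lags stay at or below 0.05.
The dominant spike at lag 7 indicates a seasonal period of 7.

7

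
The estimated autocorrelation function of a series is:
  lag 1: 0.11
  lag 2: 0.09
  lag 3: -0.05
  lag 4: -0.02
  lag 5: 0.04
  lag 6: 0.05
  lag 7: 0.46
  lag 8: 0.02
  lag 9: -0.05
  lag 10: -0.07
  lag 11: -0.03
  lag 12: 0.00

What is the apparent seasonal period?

The largest autocorrelation is r_7 = 0.46; the remaining lags stay at or below 0.11.
The dominant spike at lag 7 indicates a seasonal period of 7.

7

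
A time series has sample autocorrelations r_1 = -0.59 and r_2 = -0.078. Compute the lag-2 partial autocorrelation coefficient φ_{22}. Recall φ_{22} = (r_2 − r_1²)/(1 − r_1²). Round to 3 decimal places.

-0.654

φ_{22} = (r_2 − r_1²) / (1 − r_1²)
r_1² = (-0.59)² = 0.3481
Numerator = -0.078 − 0.3481 = -0.4261; denominator = 1 − 0.3481 = 0.6519
φ_{22} = -0.4261 / 0.6519 = -0.654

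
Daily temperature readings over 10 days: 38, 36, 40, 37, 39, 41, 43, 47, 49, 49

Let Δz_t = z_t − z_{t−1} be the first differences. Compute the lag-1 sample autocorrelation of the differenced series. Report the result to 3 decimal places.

-0.408

First differences Δz: -2, 4, -3, 2, 2, 2, 4, 2, 0
Mean of differences = 1.2222
Numerator Σ(Δz_t−Δz̄)(Δz_{t+1}−Δz̄) = -19.3827
Denominator Σ(Δz_t−Δz̄)² = 47.5556
r_1(Δz) = -19.3827 / 47.5556 = -0.408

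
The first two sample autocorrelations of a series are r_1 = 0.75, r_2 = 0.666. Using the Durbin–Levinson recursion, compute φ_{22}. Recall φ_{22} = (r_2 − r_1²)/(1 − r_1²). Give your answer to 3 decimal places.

φ_{22} = (r_2 − r_1²) / (1 − r_1²)
r_1² = (0.75)² = 0.5625
Numerator = 0.666 − 0.5625 = 0.1035; denominator = 1 − 0.5625 = 0.4375
φ_{22} = 0.1035 / 0.4375 = 0.237

0.237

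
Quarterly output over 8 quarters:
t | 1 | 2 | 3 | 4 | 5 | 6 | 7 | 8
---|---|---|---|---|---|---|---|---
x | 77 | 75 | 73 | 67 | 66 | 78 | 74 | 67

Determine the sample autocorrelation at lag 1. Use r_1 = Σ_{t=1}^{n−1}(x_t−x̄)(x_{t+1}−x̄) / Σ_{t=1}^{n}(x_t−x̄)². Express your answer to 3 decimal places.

0.055

Mean x̄ = (77 + 75 + 73 + 67 + 66 + 78 + 74 + 67)/8 = 72.1250
Deviations from mean: 4.8750, 2.8750, 0.8750, -5.1250, -6.1250, 5.8750, 1.8750, -5.1250
Numerator Σ_{t=1}^{7}(x_t−x̄)(x_{t+1}−x̄) = 8.8594
Denominator Σ(x_t−x̄)² = 160.8750
r_1 = 8.8594 / 160.8750 = 0.055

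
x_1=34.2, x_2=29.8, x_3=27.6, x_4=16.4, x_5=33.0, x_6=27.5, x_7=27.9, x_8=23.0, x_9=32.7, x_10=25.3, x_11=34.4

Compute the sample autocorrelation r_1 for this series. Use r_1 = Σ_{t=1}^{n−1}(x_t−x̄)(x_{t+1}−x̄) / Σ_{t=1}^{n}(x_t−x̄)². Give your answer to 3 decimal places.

-0.323

Mean x̄ = (34.2 + 29.8 + 27.6 + 16.4 + 33.0 + 27.5 + 27.9 + 23.0 + 32.7 + 25.3 + 34.4)/11 = 28.3455
Numerator Σ_{t=1}^{10}(x_t−x̄)(x_{t+1}−x̄) = -95.4193
Denominator Σ(x_t−x̄)² = 295.6873
r_1 = -95.4193 / 295.6873 = -0.323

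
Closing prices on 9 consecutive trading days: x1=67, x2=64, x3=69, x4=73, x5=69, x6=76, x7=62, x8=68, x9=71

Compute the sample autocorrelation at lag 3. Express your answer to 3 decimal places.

-0.134

Mean x̄ = (67 + 64 + 69 + 73 + 69 + 76 + 62 + 68 + 71)/9 = 68.7778
Numerator Σ_{t=1}^{6}(x_t−x̄)(x_{t+3}−x̄) = -19.7037
Denominator Σ(x_t−x̄)² = 147.5556
r_3 = -19.7037 / 147.5556 = -0.134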